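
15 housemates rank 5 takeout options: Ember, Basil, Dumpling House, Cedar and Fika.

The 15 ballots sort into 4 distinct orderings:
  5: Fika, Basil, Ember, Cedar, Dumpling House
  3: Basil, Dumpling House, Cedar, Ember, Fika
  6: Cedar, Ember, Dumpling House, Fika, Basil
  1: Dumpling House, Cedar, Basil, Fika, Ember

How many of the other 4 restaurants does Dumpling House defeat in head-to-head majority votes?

1

Dumpling House against each rival (15 friends):
Dumpling House vs Ember: 3+1 = 4 for Dumpling House, 11 for Ember — Ember by 11–4.
Dumpling House vs Basil: 7 to 8, Basil.
Dumpling House vs Cedar: 4 to 11, Cedar.
Dumpling House vs Fika: Dumpling House wins 10–5.
Dumpling House beats Fika; loses to Ember, Basil, Cedar — 1 pairwise win.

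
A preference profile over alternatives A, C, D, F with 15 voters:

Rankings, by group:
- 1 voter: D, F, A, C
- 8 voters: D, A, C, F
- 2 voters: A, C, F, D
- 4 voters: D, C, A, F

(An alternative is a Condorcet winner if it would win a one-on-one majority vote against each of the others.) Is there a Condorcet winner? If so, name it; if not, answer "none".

Check each pair by majority over 15 ballots:
A vs C: A is ranked higher on 1+8+2 = 11 ballots, C on 4. A wins 11–4.
A vs D: 2 for A, 13 for D — D by 13–2.
A vs F: A is ranked higher on 8+2+4 = 14 ballots, F on 1. A wins 14–1.
C vs D: C preferred on 2 ballots; D wins 13–2.
C vs F: C is ranked higher on 8+2+4 = 14 ballots, F on 1. C wins 14–1.
D vs F: D is ranked higher on 1+8+4 = 13 ballots, F on 2. D wins 13–2.
D wins every pairwise contest, so D is the Condorcet winner.

D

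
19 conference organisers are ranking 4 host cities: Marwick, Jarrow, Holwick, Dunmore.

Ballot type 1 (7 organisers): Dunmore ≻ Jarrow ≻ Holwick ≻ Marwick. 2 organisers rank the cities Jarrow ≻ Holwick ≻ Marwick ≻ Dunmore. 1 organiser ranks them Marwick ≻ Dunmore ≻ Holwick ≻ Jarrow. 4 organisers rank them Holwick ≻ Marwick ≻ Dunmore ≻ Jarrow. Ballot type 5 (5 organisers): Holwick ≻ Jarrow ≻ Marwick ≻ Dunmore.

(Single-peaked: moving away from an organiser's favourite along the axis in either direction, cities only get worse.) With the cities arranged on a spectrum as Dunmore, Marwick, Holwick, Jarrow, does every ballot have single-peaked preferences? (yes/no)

Axis positions: Dunmore=1, Marwick=2, Holwick=3, Jarrow=4.
Ballot type 1: ranking walks positions 1-4-3-2; Jarrow is ranked above Marwick even though Marwick lies between Jarrow and the peak Dunmore on the axis — preferences dip and rise again. Not single-peaked.
Ballot type 2 (peak Jarrow at position 4): ranking walks positions 4-3-2-1, expanding outward from the peak — single-peaked.
Ballot type 3 (peak Marwick at position 2): ranking walks positions 2-1-3-4, expanding outward from the peak — single-peaked.
Ballot type 4 (peak Holwick at position 3): ranking walks positions 3-2-1-4, expanding outward from the peak — single-peaked.
Ballot type 5 (peak Holwick at position 3): ranking walks positions 3-4-2-1, expanding outward from the peak — single-peaked.
Ballot type 1 violates single-peakedness, so the profile is not single-peaked on this axis.

no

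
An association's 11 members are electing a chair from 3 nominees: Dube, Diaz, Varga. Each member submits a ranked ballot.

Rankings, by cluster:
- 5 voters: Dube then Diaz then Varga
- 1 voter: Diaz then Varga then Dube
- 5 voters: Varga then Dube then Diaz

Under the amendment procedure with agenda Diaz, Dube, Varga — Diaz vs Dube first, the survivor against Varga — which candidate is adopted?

Round 1: Diaz vs Dube — 1–10, Dube advances.
Round 2: Dube vs Varga — 5–6, Varga advances.
Varga survives the agenda.

Varga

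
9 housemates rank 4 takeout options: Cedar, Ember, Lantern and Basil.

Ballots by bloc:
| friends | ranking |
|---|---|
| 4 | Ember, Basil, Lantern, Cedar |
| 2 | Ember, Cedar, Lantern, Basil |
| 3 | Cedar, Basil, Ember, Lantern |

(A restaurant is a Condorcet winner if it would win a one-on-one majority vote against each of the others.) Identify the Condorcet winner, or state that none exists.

Pairwise majorities:
Cedar vs Ember: 3 to 6, Ember.
Cedar vs Lantern: Cedar is ranked higher on 2+3 = 5 ballots, Lantern on 4. Cedar wins 5–4.
Cedar vs Basil: Cedar is ranked higher on 2+3 = 5 ballots, Basil on 4. Cedar wins 5–4.
Ember vs Lantern: 9 to 0, Ember.
Ember vs Basil: 4+2 = 6 for Ember, 3 for Basil — Ember by 6–3.
Lantern vs Basil: 2 for Lantern, 7 for Basil — Basil by 7–2.
Ember defeats every rival head-to-head and is the Condorcet winner.

Ember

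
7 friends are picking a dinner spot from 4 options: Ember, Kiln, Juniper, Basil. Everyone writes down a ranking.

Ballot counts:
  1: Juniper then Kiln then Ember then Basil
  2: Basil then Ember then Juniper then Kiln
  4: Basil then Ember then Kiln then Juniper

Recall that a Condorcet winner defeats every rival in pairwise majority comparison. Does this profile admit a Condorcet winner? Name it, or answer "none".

Basil

Pairwise majorities:
Ember vs Kiln: Ember, 6–1.
Ember vs Juniper: Ember, 6–1.
Ember vs Basil: Basil wins 6–1.
Kiln–Juniper: Kiln 4–3.
Kiln–Basil: Basil 6–1.
Juniper–Basil: Basil 6–1.
Basil defeats every rival head-to-head and is the Condorcet winner.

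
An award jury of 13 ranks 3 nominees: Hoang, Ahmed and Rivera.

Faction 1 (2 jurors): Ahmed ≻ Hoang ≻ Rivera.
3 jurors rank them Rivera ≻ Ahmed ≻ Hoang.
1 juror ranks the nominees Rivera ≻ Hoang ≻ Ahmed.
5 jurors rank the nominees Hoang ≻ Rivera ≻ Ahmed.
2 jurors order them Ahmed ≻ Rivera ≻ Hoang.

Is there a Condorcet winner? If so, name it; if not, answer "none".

Pairwise majorities:
Hoang vs Ahmed: Ahmed, 7–6.
Hoang vs Rivera: Hoang, 7–6.
Ahmed vs Rivera: Rivera, 9–4.
Every nominee loses at least once (Hoang loses to Ahmed; Ahmed loses to Rivera; Rivera loses to Hoang). The majority relation contains the cycle Hoang beats Rivera beats Ahmed beats Hoang, so there is no Condorcet winner.

none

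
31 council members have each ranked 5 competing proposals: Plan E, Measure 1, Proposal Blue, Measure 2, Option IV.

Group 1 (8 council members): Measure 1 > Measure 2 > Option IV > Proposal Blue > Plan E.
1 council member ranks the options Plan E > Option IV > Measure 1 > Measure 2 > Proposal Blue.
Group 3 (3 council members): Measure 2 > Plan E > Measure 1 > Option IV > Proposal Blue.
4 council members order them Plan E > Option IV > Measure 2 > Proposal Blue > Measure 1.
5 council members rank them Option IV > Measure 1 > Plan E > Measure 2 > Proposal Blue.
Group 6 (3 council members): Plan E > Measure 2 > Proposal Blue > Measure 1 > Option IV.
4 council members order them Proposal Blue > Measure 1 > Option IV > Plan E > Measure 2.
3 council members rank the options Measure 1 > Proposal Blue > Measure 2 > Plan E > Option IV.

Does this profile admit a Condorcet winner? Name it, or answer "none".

Measure 1

Pairwise majorities:
Plan E–Measure 1: Measure 1 20–11.
Plan E–Proposal Blue: Plan E 16–15.
Plan E vs Measure 2: Plan E, 17–14.
Plan E vs Option IV: Plan E is ranked higher on 1+3+4+3+3 = 14 ballots, Option IV on 17. Option IV wins 17–14.
Measure 1 vs Proposal Blue: 20 to 11, Measure 1.
Measure 1 vs Measure 2: 21 to 10, Measure 1.
Measure 1 vs Option IV: 21 to 10, Measure 1.
Proposal Blue vs Measure 2: Proposal Blue is ranked higher on 4+3 = 7 ballots, Measure 2 on 24. Measure 2 wins 24–7.
Proposal Blue vs Option IV: 3+4+3 = 10 for Proposal Blue, 21 for Option IV — Option IV by 21–10.
Measure 2 vs Option IV: Measure 2 wins 17–14.
Measure 1 beats each of Plan E, Proposal Blue, Measure 2, Option IV — Measure 1 is the Condorcet winner.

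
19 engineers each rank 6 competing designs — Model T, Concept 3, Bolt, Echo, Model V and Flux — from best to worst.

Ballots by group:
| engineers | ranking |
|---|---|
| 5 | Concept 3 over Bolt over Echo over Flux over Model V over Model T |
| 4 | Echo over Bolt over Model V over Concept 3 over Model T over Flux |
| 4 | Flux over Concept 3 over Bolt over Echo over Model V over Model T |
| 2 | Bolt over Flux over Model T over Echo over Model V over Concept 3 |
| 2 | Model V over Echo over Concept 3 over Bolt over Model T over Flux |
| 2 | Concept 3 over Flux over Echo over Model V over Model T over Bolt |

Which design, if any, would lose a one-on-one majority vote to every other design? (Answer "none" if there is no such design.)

Model T

Pairwise majorities:
Model T–Concept 3: Concept 3 17–2.
Model T vs Bolt: Model T is ranked higher on 2 ballots, Bolt on 17. Bolt wins 17–2.
Model T vs Echo: Echo wins 17–2.
Model T vs Model V: Model V, 17–2.
Model T vs Flux: 6 to 13, Flux.
Concept 3 vs Bolt: Concept 3 preferred on 5+4+2+2 = 13 ballots; Concept 3 wins 13–6.
Concept 3 vs Echo: Concept 3, 11–8.
Concept 3–Model V: Concept 3 11–8.
Concept 3–Flux: Concept 3 13–6.
Bolt vs Echo: Bolt, 11–8.
Bolt–Model V: Bolt 15–4.
Bolt vs Flux: Bolt wins 13–6.
Echo vs Model V: Echo, 17–2.
Echo–Flux: Echo 11–8.
Model V–Flux: Flux 13–6.
Only Model T has no wins; Model T is the Condorcet loser.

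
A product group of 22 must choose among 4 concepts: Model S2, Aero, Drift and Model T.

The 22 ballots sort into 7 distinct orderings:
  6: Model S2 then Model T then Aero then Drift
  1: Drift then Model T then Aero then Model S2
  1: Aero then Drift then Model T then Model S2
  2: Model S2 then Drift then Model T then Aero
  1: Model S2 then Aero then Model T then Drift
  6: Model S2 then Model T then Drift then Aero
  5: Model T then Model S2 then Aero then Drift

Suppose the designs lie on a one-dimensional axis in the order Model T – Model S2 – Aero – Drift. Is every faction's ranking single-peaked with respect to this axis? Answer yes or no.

Axis positions: Model T=1, Model S2=2, Aero=3, Drift=4.
Faction 1 (peak Model S2 at position 2): ranking walks positions 2-1-3-4, expanding outward from the peak — single-peaked.
Faction 2: ranking walks positions 4-1-3-2; Model T is ranked above Aero even though Aero lies between Model T and the peak Drift on the axis — preferences dip and rise again. Not single-peaked.
Faction 3: ranking walks positions 3-4-1-2; Model T is ranked above Model S2 even though Model S2 lies between Model T and the peak Aero on the axis — preferences dip and rise again. Not single-peaked.
Faction 4: ranking walks positions 2-4-1-3; Drift is ranked above Aero even though Aero lies between Drift and the peak Model S2 on the axis — preferences dip and rise again. Not single-peaked.
Faction 5 (peak Model S2 at position 2): ranking walks positions 2-3-1-4, expanding outward from the peak — single-peaked.
Faction 6: ranking walks positions 2-1-4-3; Drift is ranked above Aero even though Aero lies between Drift and the peak Model S2 on the axis — preferences dip and rise again. Not single-peaked.
Faction 7 (peak Model T at position 1): ranking walks positions 1-2-3-4, expanding outward from the peak — single-peaked.
Faction 2 violates single-peakedness, so the profile is not single-peaked on this axis.

no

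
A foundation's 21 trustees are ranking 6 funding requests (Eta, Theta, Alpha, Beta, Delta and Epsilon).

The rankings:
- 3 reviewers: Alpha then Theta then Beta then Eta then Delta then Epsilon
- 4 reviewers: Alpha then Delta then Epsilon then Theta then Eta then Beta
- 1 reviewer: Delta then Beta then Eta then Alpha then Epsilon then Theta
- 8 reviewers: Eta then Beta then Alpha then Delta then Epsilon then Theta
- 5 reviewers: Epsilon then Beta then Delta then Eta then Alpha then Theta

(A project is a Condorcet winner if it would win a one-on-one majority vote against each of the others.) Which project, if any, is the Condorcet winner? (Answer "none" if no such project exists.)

Eta

Pairwise majorities:
Eta vs Theta: 14 to 7, Eta.
Eta vs Alpha: 14 to 7, Eta.
Eta vs Beta: 12 to 9, Eta.
Eta vs Delta: Eta is ranked higher on 3+8 = 11 ballots, Delta on 10. Eta wins 11–10.
Eta vs Epsilon: 12 to 9, Eta.
Theta vs Alpha: 0 for Theta, 21 for Alpha — Alpha by 21–0.
Theta vs Beta: Theta is ranked higher on 3+4 = 7 ballots, Beta on 14. Beta wins 14–7.
Theta vs Delta: Theta is ranked higher on 3 ballots, Delta on 18. Delta wins 18–3.
Theta vs Epsilon: Theta preferred on 3 ballots; Epsilon wins 18–3.
Alpha vs Beta: Alpha preferred on 3+4 = 7 ballots; Beta wins 14–7.
Alpha vs Delta: Alpha is ranked higher on 3+4+8 = 15 ballots, Delta on 6. Alpha wins 15–6.
Alpha vs Epsilon: Alpha is ranked higher on 3+4+1+8 = 16 ballots, Epsilon on 5. Alpha wins 16–5.
Beta vs Delta: 16 to 5, Beta.
Beta vs Epsilon: 12 to 9, Beta.
Delta vs Epsilon: 16 to 5, Delta.
Eta beats each of Theta, Alpha, Beta, Delta, Epsilon — Eta is the Condorcet winner.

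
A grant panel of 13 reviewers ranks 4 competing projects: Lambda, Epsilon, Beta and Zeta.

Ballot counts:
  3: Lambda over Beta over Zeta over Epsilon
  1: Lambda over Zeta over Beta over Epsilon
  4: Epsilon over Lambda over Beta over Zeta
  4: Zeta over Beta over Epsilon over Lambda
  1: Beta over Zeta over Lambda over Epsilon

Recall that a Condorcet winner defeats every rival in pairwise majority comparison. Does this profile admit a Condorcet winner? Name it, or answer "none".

none

Head-to-head results (13 reviewers):
Lambda vs Epsilon: Epsilon wins 8–5.
Lambda vs Beta: Lambda wins 8–5.
Lambda–Zeta: Lambda 8–5.
Epsilon vs Beta: Beta wins 9–4.
Epsilon vs Zeta: Zeta, 9–4.
Beta vs Zeta: Beta, 8–5.
Every project loses at least once (Lambda loses to Epsilon; Epsilon loses to Beta; Beta loses to Lambda; Zeta loses to Lambda). The majority relation contains the cycle Lambda > Beta > Epsilon > Lambda, so there is no Condorcet winner.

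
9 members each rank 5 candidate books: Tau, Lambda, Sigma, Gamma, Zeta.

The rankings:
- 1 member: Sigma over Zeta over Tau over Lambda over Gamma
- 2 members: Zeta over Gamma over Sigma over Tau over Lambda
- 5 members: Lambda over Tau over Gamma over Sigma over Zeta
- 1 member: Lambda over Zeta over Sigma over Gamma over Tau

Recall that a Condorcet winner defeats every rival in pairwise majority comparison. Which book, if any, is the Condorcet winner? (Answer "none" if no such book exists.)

Lambda

Head-to-head results (9 members):
Tau vs Lambda: Lambda, 6–3.
Tau vs Sigma: Tau, 5–4.
Tau vs Gamma: Tau wins 6–3.
Tau vs Zeta: Tau, 5–4.
Lambda vs Sigma: Lambda wins 6–3.
Lambda vs Gamma: Lambda, 7–2.
Lambda–Zeta: Lambda 6–3.
Sigma–Gamma: Gamma 7–2.
Sigma–Zeta: Sigma 6–3.
Gamma–Zeta: Gamma 5–4.
Lambda defeats every rival head-to-head and is the Condorcet winner.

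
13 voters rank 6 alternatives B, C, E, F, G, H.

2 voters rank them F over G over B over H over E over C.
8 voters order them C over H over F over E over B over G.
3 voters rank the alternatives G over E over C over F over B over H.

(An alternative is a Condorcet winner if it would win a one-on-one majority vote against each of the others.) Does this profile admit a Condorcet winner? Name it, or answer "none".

Check each pair by majority over 13 ballots:
B–C: C 11–2.
B vs E: E, 11–2.
B–F: F 13–0.
B vs G: B, 8–5.
B vs H: H wins 8–5.
C vs E: C wins 8–5.
C vs F: C wins 11–2.
C vs G: C, 8–5.
C vs H: C, 11–2.
E vs F: F, 10–3.
E–G: E 8–5.
E vs H: H wins 10–3.
F vs G: F wins 10–3.
F–H: H 8–5.
G–H: H 8–5.
C wins every pairwise contest, so C is the Condorcet winner.

C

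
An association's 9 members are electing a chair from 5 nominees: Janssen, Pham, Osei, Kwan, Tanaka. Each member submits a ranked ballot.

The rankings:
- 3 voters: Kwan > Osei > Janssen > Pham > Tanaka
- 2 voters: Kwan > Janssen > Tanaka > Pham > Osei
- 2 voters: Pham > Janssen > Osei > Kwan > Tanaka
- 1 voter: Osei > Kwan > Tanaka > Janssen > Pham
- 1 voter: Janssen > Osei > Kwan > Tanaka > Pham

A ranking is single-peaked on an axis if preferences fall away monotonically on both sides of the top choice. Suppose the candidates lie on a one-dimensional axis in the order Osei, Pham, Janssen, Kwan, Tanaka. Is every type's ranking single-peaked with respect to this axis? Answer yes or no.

no

Axis positions: Osei=1, Pham=2, Janssen=3, Kwan=4, Tanaka=5.
Type 1: ranking walks positions 4-1-3-2-5; Osei is ranked above Janssen even though Janssen lies between Osei and the peak Kwan on the axis — preferences dip and rise again. Not single-peaked.
Type 2 (peak Kwan at position 4): ranking walks positions 4-3-5-2-1, expanding outward from the peak — single-peaked.
Type 3 (peak Pham at position 2): ranking walks positions 2-3-1-4-5, expanding outward from the peak — single-peaked.
Type 4: ranking walks positions 1-4-5-3-2; Kwan is ranked above Pham even though Pham lies between Kwan and the peak Osei on the axis — preferences dip and rise again. Not single-peaked.
Type 5: ranking walks positions 3-1-4-5-2; Osei is ranked above Pham even though Pham lies between Osei and the peak Janssen on the axis — preferences dip and rise again. Not single-peaked.
Type 1 violates single-peakedness, so the profile is not single-peaked on this axis.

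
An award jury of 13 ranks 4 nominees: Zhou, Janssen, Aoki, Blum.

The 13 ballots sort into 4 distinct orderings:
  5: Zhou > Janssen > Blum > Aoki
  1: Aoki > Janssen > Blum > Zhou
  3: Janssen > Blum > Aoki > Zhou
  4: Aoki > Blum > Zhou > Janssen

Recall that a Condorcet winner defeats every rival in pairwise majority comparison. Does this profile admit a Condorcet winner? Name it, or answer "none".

none

Head-to-head results (13 jurors):
Zhou vs Janssen: Zhou preferred on 5+4 = 9 ballots; Zhou wins 9–4.
Zhou vs Aoki: Zhou is ranked higher on 5 ballots, Aoki on 8. Aoki wins 8–5.
Zhou vs Blum: Zhou is ranked higher on 5 ballots, Blum on 8. Blum wins 8–5.
Janssen vs Aoki: 8 to 5, Janssen.
Janssen vs Blum: 9 to 4, Janssen.
Aoki vs Blum: Aoki is ranked higher on 1+4 = 5 ballots, Blum on 8. Blum wins 8–5.
Every nominee loses at least once (Zhou loses to Aoki; Janssen loses to Zhou; Aoki loses to Janssen; Blum loses to Janssen). The majority relation contains the cycle Zhou > Janssen > Aoki > Zhou, so there is no Condorcet winner.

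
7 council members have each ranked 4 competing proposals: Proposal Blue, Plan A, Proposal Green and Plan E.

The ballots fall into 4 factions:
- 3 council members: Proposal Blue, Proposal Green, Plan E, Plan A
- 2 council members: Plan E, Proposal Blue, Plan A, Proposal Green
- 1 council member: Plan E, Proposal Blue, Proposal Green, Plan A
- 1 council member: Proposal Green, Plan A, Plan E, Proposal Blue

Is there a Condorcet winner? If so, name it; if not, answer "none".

none

Pairwise majorities:
Proposal Blue vs Plan A: 3+2+1 = 6 for Proposal Blue, 1 for Plan A — Proposal Blue by 6–1.
Proposal Blue vs Proposal Green: 3+2+1 = 6 for Proposal Blue, 1 for Proposal Green — Proposal Blue by 6–1.
Proposal Blue vs Plan E: Proposal Blue preferred on 3 ballots; Plan E wins 4–3.
Plan A vs Proposal Green: 2 to 5, Proposal Green.
Plan A vs Plan E: Plan A is ranked higher on 1 ballot, Plan E on 6. Plan E wins 6–1.
Proposal Green vs Plan E: 3+1 = 4 for Proposal Green, 3 for Plan E — Proposal Green by 4–3.
Every option loses at least once (Proposal Blue loses to Plan E; Plan A loses to Proposal Blue; Proposal Green loses to Proposal Blue; Plan E loses to Proposal Green). The majority relation contains the cycle Proposal Blue beats Proposal Green beats Plan E beats Proposal Blue, so there is no Condorcet winner.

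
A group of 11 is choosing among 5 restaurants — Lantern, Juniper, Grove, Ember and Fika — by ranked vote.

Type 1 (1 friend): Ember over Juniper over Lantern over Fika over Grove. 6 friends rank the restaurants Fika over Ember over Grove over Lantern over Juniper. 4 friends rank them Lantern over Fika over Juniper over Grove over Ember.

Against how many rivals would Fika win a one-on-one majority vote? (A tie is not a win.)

4

Fika against each rival (11 friends):
Fika vs Lantern: Fika, 6–5.
Fika–Juniper: Fika 10–1.
Fika vs Grove: Fika preferred on 1+6+4 = 11 ballots; Fika wins 11–0.
Fika vs Ember: Fika wins 10–1.
Fika beats Lantern, Juniper, Grove, Ember — 4 pairwise wins.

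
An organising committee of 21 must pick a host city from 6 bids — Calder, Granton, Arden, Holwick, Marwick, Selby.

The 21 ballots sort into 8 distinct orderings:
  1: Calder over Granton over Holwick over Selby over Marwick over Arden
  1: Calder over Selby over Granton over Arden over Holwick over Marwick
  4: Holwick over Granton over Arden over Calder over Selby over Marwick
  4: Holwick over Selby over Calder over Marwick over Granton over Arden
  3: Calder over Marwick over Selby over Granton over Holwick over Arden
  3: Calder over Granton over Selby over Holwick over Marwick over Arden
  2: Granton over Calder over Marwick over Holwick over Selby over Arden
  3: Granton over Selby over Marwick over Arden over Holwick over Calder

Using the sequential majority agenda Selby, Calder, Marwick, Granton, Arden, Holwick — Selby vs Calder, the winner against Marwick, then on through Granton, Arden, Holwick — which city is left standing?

Holwick

Round 1: Selby vs Calder — 7–14, Calder advances.
Round 2: Calder vs Marwick — 18–3, Calder advances.
Round 3: Calder vs Granton — 12–9, Calder advances.
Round 4: Calder vs Arden — 14–7, Calder advances.
Round 5: Calder vs Holwick — 10–11, Holwick advances.
The agenda winner is Holwick.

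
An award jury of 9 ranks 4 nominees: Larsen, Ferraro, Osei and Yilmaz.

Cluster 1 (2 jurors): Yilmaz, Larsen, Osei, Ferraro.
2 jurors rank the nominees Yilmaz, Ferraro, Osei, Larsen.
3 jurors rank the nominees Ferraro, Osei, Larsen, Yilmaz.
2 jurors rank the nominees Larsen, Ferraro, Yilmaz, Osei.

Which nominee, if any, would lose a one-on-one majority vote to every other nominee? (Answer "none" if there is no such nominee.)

none

Pairwise majorities:
Larsen vs Ferraro: Larsen is ranked higher on 2+2 = 4 ballots, Ferraro on 5. Ferraro wins 5–4.
Larsen–Osei: Osei 5–4.
Larsen vs Yilmaz: Larsen wins 5–4.
Ferraro vs Osei: Ferraro wins 7–2.
Ferraro vs Yilmaz: 5 to 4, Ferraro.
Osei vs Yilmaz: Osei preferred on 3 ballots; Yilmaz wins 6–3.
No nominee is winless: Larsen beats Yilmaz; Ferraro beats Larsen; Osei beats Larsen; Yilmaz beats Osei. There is no Condorcet loser.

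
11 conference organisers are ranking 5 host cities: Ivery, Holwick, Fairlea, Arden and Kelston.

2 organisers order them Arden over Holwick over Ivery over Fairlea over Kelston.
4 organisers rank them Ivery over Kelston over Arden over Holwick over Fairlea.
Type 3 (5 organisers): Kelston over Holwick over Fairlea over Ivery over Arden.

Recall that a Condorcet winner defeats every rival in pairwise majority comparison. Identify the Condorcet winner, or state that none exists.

none

Check each pair by majority over 11 ballots:
Ivery vs Holwick: 4 for Ivery, 7 for Holwick — Holwick by 7–4.
Ivery vs Fairlea: Ivery preferred on 2+4 = 6 ballots; Ivery wins 6–5.
Ivery vs Arden: Ivery wins 9–2.
Ivery vs Kelston: Ivery preferred on 2+4 = 6 ballots; Ivery wins 6–5.
Holwick vs Fairlea: Holwick, 11–0.
Holwick vs Arden: 5 for Holwick, 6 for Arden — Arden by 6–5.
Holwick vs Kelston: Holwick is ranked higher on 2 ballots, Kelston on 9. Kelston wins 9–2.
Fairlea vs Arden: 5 to 6, Arden.
Fairlea–Kelston: Kelston 9–2.
Arden vs Kelston: Arden is ranked higher on 2 ballots, Kelston on 9. Kelston wins 9–2.
Each city drops at least one matchup (Ivery loses to Holwick; Holwick loses to Arden; Fairlea loses to Ivery; Arden loses to Ivery; Kelston loses to Ivery); the cycle Ivery > Arden > Holwick > Ivery rules out a Condorcet winner.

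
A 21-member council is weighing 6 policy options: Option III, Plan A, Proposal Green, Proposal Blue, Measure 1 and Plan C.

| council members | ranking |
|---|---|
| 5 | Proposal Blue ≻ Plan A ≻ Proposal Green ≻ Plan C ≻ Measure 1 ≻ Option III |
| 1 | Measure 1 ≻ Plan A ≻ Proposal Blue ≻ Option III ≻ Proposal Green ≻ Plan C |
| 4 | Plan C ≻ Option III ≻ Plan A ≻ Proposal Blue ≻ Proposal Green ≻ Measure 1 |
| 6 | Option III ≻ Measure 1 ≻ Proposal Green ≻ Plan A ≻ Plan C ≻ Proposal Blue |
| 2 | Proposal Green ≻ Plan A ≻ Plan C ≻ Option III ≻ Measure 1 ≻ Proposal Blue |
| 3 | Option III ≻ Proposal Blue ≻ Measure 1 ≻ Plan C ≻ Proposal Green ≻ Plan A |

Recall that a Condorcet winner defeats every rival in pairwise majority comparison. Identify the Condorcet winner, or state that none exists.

none

Check each pair by majority over 21 ballots:
Option III vs Plan A: Option III, 13–8.
Option III vs Proposal Green: Option III wins 14–7.
Option III vs Proposal Blue: Option III wins 15–6.
Option III vs Measure 1: Option III wins 15–6.
Option III–Plan C: Plan C 11–10.
Plan A vs Proposal Green: Proposal Green, 11–10.
Plan A vs Proposal Blue: Plan A, 13–8.
Plan A vs Measure 1: Plan A wins 11–10.
Plan A vs Plan C: Plan A wins 14–7.
Proposal Green–Proposal Blue: Proposal Blue 13–8.
Proposal Green vs Measure 1: Proposal Green, 11–10.
Proposal Green vs Plan C: Proposal Green, 14–7.
Proposal Blue vs Measure 1: Proposal Blue wins 12–9.
Proposal Blue vs Plan C: Plan C wins 12–9.
Measure 1–Plan C: Plan C 11–10.
Each option drops at least one matchup (Option III loses to Plan C; Plan A loses to Option III; Proposal Green loses to Option III; Proposal Blue loses to Option III; Measure 1 loses to Option III; Plan C loses to Plan A); the cycle Option III → Plan A → Plan C → Option III rules out a Condorcet winner.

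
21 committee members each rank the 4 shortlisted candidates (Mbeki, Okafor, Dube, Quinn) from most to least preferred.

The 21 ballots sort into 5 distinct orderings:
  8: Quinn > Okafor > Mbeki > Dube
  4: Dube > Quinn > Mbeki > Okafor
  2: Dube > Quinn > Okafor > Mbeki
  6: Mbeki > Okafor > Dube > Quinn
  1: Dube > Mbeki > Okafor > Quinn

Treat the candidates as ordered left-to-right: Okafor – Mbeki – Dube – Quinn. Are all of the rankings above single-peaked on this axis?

no

Axis positions: Okafor=1, Mbeki=2, Dube=3, Quinn=4.
Faction 1: ranking walks positions 4-1-2-3; Okafor is ranked above Dube even though Dube lies between Okafor and the peak Quinn on the axis — preferences dip and rise again. Not single-peaked.
Faction 2 (peak Dube at position 3): ranking walks positions 3-4-2-1, expanding outward from the peak — single-peaked.
Faction 3: ranking walks positions 3-4-1-2; Okafor is ranked above Mbeki even though Mbeki lies between Okafor and the peak Dube on the axis — preferences dip and rise again. Not single-peaked.
Faction 4 (peak Mbeki at position 2): ranking walks positions 2-1-3-4, expanding outward from the peak — single-peaked.
Faction 5 (peak Dube at position 3): ranking walks positions 3-2-1-4, expanding outward from the peak — single-peaked.
Faction 1 violates single-peakedness, so the profile is not single-peaked on this axis.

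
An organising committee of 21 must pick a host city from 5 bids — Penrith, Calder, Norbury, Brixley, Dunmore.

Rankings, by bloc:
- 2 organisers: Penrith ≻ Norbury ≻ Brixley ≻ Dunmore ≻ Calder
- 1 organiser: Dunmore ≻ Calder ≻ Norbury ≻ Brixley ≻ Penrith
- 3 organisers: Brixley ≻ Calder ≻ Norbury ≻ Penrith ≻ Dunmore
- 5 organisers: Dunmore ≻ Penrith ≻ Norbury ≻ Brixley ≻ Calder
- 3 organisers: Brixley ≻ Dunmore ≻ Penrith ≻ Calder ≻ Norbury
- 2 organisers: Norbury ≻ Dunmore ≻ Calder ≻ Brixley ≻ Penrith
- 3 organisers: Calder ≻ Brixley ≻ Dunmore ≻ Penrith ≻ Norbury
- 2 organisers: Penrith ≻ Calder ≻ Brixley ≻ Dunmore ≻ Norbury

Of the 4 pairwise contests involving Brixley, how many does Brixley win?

4

Brixley against each rival (21 organisers):
Brixley vs Penrith: 12 to 9, Brixley.
Brixley vs Calder: Brixley wins 13–8.
Brixley vs Norbury: Brixley is ranked higher on 3+3+3+2 = 11 ballots, Norbury on 10. Brixley wins 11–10.
Brixley vs Dunmore: Brixley wins 13–8.
Brixley beats Penrith, Calder, Norbury, Dunmore — 4 pairwise wins.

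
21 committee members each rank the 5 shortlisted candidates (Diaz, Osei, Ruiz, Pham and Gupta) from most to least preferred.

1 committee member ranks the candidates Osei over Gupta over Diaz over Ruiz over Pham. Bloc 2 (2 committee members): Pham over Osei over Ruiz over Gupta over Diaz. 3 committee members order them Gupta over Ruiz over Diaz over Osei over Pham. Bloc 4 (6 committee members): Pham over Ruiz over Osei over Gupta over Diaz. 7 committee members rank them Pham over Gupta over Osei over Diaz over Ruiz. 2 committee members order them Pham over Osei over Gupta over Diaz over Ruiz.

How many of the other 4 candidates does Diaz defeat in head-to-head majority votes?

Diaz against each rival (21 committee members):
Diaz vs Osei: Osei wins 18–3.
Diaz vs Ruiz: Diaz is ranked higher on 1+7+2 = 10 ballots, Ruiz on 11. Ruiz wins 11–10.
Diaz vs Pham: 1+3 = 4 for Diaz, 17 for Pham — Pham by 17–4.
Diaz vs Gupta: Gupta wins 21–0.
Diaz beats no one; loses to Osei, Ruiz, Pham, Gupta — 0 pairwise wins.

0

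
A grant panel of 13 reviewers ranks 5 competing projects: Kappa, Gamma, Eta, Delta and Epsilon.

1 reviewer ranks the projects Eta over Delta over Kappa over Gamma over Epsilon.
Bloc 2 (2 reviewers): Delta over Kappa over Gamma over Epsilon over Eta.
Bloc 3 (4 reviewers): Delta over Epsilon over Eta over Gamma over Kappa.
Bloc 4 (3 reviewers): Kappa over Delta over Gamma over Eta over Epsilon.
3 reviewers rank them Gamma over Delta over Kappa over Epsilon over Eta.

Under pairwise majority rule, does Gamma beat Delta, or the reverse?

Delta

Ballots ranking Gamma above Delta: 3.
Ballots ranking Delta above Gamma: 13 − 3 = 10.
Delta wins the head-to-head 10–3.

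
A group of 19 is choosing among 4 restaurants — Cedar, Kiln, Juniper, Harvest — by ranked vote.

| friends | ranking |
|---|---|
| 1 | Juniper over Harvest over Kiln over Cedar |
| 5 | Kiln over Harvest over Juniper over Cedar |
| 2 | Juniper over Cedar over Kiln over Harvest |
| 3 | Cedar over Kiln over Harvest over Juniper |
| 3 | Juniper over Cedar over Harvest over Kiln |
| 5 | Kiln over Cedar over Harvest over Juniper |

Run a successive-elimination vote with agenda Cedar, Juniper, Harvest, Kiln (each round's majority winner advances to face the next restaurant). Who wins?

Round 1: Cedar vs Juniper — 8–11, Juniper advances.
Round 2: Juniper vs Harvest — 6–13, Harvest advances.
Round 3: Harvest vs Kiln — 4–15, Kiln advances.
The agenda winner is Kiln.

Kiln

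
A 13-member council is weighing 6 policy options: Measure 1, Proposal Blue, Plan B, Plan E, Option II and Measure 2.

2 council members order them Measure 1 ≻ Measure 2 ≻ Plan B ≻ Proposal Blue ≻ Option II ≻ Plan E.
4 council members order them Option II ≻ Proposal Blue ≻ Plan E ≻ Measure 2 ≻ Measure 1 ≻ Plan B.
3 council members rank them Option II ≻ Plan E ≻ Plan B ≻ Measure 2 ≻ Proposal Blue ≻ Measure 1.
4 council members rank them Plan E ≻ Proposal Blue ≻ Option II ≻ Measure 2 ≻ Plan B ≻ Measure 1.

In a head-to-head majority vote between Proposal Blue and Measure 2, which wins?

Proposal Blue

Ballots ranking Proposal Blue above Measure 2: 4 + 4 = 8.
Ballots ranking Measure 2 above Proposal Blue: 13 − 8 = 5.
Proposal Blue wins the head-to-head 8–5.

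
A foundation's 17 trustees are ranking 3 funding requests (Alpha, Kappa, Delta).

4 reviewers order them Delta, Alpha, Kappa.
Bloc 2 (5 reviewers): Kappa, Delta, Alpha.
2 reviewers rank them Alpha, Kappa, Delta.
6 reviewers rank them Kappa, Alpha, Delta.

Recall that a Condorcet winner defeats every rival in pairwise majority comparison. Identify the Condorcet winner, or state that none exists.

Head-to-head results (17 reviewers):
Alpha vs Kappa: Kappa wins 11–6.
Alpha vs Delta: Delta wins 9–8.
Kappa vs Delta: Kappa wins 13–4.
Only Kappa has no losses; Kappa is the Condorcet winner.

Kappa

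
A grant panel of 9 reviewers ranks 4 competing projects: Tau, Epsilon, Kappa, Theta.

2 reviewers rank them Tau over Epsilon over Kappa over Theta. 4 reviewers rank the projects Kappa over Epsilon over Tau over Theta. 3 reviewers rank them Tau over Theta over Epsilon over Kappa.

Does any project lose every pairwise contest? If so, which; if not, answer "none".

Theta

Pairwise majorities:
Tau vs Epsilon: Tau wins 5–4.
Tau vs Kappa: Tau is ranked higher on 2+3 = 5 ballots, Kappa on 4. Tau wins 5–4.
Tau vs Theta: Tau, 9–0.
Epsilon vs Kappa: 5 to 4, Epsilon.
Epsilon–Theta: Epsilon 6–3.
Kappa vs Theta: Kappa, 6–3.
Only Theta has no wins; Theta is the Condorcet loser.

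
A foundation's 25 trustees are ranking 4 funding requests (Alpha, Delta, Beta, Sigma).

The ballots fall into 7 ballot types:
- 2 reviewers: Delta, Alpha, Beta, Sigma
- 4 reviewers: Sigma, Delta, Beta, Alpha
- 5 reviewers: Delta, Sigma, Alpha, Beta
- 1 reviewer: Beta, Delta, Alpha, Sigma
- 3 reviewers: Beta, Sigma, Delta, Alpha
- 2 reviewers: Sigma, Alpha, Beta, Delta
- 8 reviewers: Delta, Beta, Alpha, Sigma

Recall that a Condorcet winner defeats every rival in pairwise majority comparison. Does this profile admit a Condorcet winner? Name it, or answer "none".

Delta

Check each pair by majority over 25 ballots:
Alpha vs Delta: Delta wins 23–2.
Alpha vs Beta: 9 to 16, Beta.
Alpha vs Sigma: Sigma, 14–11.
Delta vs Beta: Delta wins 19–6.
Delta vs Sigma: 16 to 9, Delta.
Beta vs Sigma: Beta preferred on 2+1+3+8 = 14 ballots; Beta wins 14–11.
Delta wins every pairwise contest, so Delta is the Condorcet winner.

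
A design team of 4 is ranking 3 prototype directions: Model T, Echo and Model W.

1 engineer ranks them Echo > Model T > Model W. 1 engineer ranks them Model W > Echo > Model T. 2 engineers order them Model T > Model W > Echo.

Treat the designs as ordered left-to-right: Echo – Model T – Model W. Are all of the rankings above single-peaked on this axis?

Axis positions: Echo=1, Model T=2, Model W=3.
Bloc 1 (peak Echo at position 1): ranking walks positions 1-2-3, expanding outward from the peak — single-peaked.
Bloc 2: ranking walks positions 3-1-2; Echo is ranked above Model T even though Model T lies between Echo and the peak Model W on the axis — preferences dip and rise again. Not single-peaked.
Bloc 3 (peak Model T at position 2): ranking walks positions 2-3-1, expanding outward from the peak — single-peaked.
Bloc 2 violates single-peakedness, so the profile is not single-peaked on this axis.

no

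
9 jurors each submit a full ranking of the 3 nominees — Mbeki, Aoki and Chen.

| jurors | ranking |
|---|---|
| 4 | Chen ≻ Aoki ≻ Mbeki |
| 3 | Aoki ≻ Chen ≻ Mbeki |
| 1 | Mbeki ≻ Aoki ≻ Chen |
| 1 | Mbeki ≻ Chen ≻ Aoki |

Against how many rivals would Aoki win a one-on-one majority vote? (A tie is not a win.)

Aoki against each rival (9 jurors):
Aoki vs Mbeki: Aoki is ranked higher on 4+3 = 7 ballots, Mbeki on 2. Aoki wins 7–2.
Aoki vs Chen: Chen, 5–4.
Aoki beats Mbeki; loses to Chen — 1 pairwise win.

1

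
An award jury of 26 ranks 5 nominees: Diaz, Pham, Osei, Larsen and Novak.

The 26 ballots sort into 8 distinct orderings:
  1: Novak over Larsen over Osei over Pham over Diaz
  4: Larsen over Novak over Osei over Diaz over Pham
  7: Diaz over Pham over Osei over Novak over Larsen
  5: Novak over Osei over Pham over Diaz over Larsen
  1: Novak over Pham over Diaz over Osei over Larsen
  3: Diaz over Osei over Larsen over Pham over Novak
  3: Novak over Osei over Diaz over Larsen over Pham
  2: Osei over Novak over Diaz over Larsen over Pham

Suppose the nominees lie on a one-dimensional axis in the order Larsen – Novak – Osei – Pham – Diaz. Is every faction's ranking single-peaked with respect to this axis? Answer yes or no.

no

Axis positions: Larsen=1, Novak=2, Osei=3, Pham=4, Diaz=5.
Faction 1 (peak Novak at position 2): ranking walks positions 2-1-3-4-5, expanding outward from the peak — single-peaked.
Faction 2: ranking walks positions 1-2-3-5-4; Diaz is ranked above Pham even though Pham lies between Diaz and the peak Larsen on the axis — preferences dip and rise again. Not single-peaked.
Faction 3 (peak Diaz at position 5): ranking walks positions 5-4-3-2-1, expanding outward from the peak — single-peaked.
Faction 4 (peak Novak at position 2): ranking walks positions 2-3-4-5-1, expanding outward from the peak — single-peaked.
Faction 5: ranking walks positions 2-4-5-3-1; Pham is ranked above Osei even though Osei lies between Pham and the peak Novak on the axis — preferences dip and rise again. Not single-peaked.
Faction 6: ranking walks positions 5-3-1-4-2; Osei is ranked above Pham even though Pham lies between Osei and the peak Diaz on the axis — preferences dip and rise again. Not single-peaked.
Faction 7: ranking walks positions 2-3-5-1-4; Diaz is ranked above Pham even though Pham lies between Diaz and the peak Novak on the axis — preferences dip and rise again. Not single-peaked.
Faction 8: ranking walks positions 3-2-5-1-4; Diaz is ranked above Pham even though Pham lies between Diaz and the peak Osei on the axis — preferences dip and rise again. Not single-peaked.
Faction 2 violates single-peakedness, so the profile is not single-peaked on this axis.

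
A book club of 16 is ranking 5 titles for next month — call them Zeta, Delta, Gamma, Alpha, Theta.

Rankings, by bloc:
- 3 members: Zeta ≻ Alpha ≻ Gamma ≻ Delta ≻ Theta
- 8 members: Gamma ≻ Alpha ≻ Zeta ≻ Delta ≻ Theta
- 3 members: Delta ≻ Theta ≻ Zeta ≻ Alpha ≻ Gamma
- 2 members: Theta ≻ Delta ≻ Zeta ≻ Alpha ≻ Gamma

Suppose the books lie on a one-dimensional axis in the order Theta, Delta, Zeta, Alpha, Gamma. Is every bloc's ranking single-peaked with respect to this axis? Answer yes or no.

yes

Axis positions: Theta=1, Delta=2, Zeta=3, Alpha=4, Gamma=5.
Bloc 1 (peak Zeta at position 3): ranking walks positions 3-4-5-2-1, expanding outward from the peak — single-peaked.
Bloc 2 (peak Gamma at position 5): ranking walks positions 5-4-3-2-1, expanding outward from the peak — single-peaked.
Bloc 3 (peak Delta at position 2): ranking walks positions 2-1-3-4-5, expanding outward from the peak — single-peaked.
Bloc 4 (peak Theta at position 1): ranking walks positions 1-2-3-4-5, expanding outward from the peak — single-peaked.
Every ranking is single-peaked on this axis.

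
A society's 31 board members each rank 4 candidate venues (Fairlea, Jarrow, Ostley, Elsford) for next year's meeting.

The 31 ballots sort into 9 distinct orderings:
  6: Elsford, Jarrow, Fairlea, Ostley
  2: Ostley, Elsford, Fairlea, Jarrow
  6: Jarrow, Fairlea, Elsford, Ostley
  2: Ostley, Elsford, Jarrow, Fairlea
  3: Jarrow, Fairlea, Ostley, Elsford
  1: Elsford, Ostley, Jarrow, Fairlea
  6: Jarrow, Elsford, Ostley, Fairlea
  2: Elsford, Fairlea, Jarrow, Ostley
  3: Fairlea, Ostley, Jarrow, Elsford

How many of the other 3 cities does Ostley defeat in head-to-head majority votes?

0

Ostley against each rival (31 organisers):
Ostley vs Fairlea: Fairlea, 20–11.
Ostley vs Jarrow: Jarrow, 23–8.
Ostley vs Elsford: 2+2+3+3 = 10 for Ostley, 21 for Elsford — Elsford by 21–10.
Ostley beats no one; loses to Fairlea, Jarrow, Elsford — 0 pairwise wins.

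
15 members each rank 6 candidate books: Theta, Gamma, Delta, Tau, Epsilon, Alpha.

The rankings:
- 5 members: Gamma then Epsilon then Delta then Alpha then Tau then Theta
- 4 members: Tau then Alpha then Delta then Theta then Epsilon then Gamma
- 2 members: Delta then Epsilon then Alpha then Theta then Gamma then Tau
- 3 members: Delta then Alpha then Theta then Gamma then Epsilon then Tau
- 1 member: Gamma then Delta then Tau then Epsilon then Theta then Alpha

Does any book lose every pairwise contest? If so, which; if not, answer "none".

none

Pairwise majorities:
Theta vs Gamma: 9 to 6, Theta.
Theta–Delta: Delta 15–0.
Theta vs Tau: Tau wins 10–5.
Theta–Epsilon: Epsilon 8–7.
Theta vs Alpha: 1 for Theta, 14 for Alpha — Alpha by 14–1.
Gamma–Delta: Delta 9–6.
Gamma–Tau: Gamma 11–4.
Gamma–Epsilon: Gamma 9–6.
Gamma vs Alpha: 6 to 9, Alpha.
Delta–Tau: Delta 11–4.
Delta vs Epsilon: Delta wins 10–5.
Delta vs Alpha: 11 to 4, Delta.
Tau–Epsilon: Epsilon 10–5.
Tau vs Alpha: Tau is ranked higher on 4+1 = 5 ballots, Alpha on 10. Alpha wins 10–5.
Epsilon vs Alpha: 8 to 7, Epsilon.
No book is winless: Theta beats Gamma; Gamma beats Tau; Delta beats Theta; Tau beats Theta; Epsilon beats Theta; Alpha beats Theta. There is no Condorcet loser.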